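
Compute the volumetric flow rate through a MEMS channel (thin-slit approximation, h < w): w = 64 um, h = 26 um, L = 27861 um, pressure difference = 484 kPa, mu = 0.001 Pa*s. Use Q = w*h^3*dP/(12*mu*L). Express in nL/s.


Step 1: Convert all dimensions to SI (meters).
w = 64e-6 m, h = 26e-6 m, L = 27861e-6 m, dP = 484e3 Pa
Step 2: Q = w * h^3 * dP / (12 * mu * L)
Q = 64e-6 * (26e-6)^3 * 484e3 / (12 * 0.001 * 27861e-6) = 1.62842377e-09 m^3/s
Step 3: Convert Q from m^3/s to nL/s (1 m^3 = 1e12 nL, so multiply by 1e12).
Q = 1628.424 nL/s


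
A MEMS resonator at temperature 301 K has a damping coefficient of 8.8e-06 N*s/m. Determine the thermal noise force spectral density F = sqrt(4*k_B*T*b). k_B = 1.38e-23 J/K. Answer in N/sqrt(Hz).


Step 1: Compute 4 * k_B * T * b
= 4 * 1.38e-23 * 301 * 8.8e-06
= 1.4621e-25 N^2/Hz
Step 2: F_noise = sqrt(1.4621e-25)
F_noise = 3.82e-13 N/sqrt(Hz)


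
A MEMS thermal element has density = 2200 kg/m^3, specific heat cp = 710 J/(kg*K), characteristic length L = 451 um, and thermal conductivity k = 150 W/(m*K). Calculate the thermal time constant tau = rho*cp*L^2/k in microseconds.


Step 1: Convert L to m: L = 451e-6 m
Step 2: L^2 = (451e-6)^2 = 2.03401e-07 m^2
Step 3: tau = 2200 * 710 * 2.03401e-07 / 150 = 2.11808241e-03 s
Step 4: Convert to microseconds (multiply by 1e6).
tau = 2118.082 us


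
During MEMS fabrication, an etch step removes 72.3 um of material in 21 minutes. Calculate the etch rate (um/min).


Step 1: Etch rate = depth / time
Step 2: rate = 72.3 / 21
rate = 3.443 um/min


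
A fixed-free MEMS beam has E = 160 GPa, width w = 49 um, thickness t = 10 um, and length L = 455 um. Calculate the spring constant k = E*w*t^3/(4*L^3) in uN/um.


Step 1: Convert E to consistent units (1 GPa = 1000 uN/um^2).
E = 160 GPa = 160000 uN/um^2
Step 2: Compute t^3 = 10^3 = 1000
Step 3: Compute L^3 = 455^3 = 94196375
Step 4: k = 160000 * 49 * 1000 / (4 * 94196375)
k = 20.8076 uN/um


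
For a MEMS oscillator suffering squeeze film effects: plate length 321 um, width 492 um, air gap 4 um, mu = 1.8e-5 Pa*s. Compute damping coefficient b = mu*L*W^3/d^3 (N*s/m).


Step 1: Convert to SI.
L = 321e-6 m, W = 492e-6 m, d = 4e-6 m
Step 2: W^3 = (492e-6)^3 = 1.19e-10 m^3
Step 3: d^3 = (4e-6)^3 = 6.40e-17 m^3
Step 4: b = 1.8e-5 * 321e-6 * 1.19e-10 / 6.40e-17
b = 1.08e-02 N*s/m


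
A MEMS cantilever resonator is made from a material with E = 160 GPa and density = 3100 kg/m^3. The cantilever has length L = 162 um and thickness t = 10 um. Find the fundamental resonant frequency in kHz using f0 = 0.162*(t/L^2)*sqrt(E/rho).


Step 1: Convert units to SI.
t_SI = 10e-6 m, L_SI = 162e-6 m
Step 2: Calculate sqrt(E/rho).
sqrt(160e9 / 3100) = 7184.21 m/s
Step 3: Compute f0.
f0 = 0.162 * 10e-6 / (162e-6)^2 * 7184.21 = 443469.8 Hz = 443.47 kHz


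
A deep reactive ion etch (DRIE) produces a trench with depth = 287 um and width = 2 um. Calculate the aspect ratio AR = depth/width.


Step 1: AR = depth / width
Step 2: AR = 287 / 2
AR = 143.5


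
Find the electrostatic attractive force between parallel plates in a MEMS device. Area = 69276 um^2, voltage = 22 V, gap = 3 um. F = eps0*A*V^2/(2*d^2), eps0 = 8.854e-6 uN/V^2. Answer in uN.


Step 1: Identify parameters.
eps0 = 8.854e-6 uN/V^2, A = 69276 um^2, V = 22 V, d = 3 um
Step 2: Compute V^2 = 22^2 = 484
Step 3: Compute d^2 = 3^2 = 9
Step 4: F = 0.5 * 8.854e-6 * 69276 * 484 / 9
F = 16.493 uN


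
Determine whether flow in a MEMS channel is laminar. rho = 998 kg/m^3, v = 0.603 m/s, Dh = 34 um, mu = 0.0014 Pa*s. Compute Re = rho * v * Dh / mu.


Step 1: Convert Dh to meters: Dh = 34e-6 m
Step 2: Re = rho * v * Dh / mu
Re = 998 * 0.603 * 34e-6 / 0.0014
Re = 14.615
Since Re = 14.615 is below ~2300, the flow is laminar.


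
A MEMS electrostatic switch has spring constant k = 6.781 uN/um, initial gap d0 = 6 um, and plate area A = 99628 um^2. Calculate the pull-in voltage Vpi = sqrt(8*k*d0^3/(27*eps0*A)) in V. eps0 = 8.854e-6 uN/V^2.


Step 1: Compute numerator: 8 * k * d0^3 = 8 * 6.781 * 6^3 = 11717.568
Step 2: Compute denominator: 27 * eps0 * A = 27 * 8.854e-6 * 99628 = 23.81687
Step 3: Vpi = sqrt(11717.568 / 23.81687)
Vpi = 22.18 V


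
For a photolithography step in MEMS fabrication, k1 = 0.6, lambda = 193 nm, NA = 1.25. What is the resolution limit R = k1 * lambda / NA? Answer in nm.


Step 1: Identify values: k1 = 0.6, lambda = 193 nm, NA = 1.25
Step 2: R = k1 * lambda / NA
R = 0.6 * 193 / 1.25
R = 92.6 nm


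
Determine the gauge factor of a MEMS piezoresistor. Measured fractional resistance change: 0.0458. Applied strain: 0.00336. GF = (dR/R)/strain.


Step 1: Identify values.
dR/R = 0.0458, strain = 0.00336
Step 2: GF = (dR/R) / strain = 0.0458 / 0.00336
GF = 13.6


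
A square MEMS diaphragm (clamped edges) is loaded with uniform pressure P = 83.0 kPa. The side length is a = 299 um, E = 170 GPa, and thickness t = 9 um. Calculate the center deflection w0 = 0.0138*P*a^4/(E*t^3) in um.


Step 1: Convert pressure to compatible units (E is in GPa, so P in GPa).
P = 83.0 kPa = 83.0e-6 GPa
Step 2: Compute numerator: 0.0138 * P * a^4.
a^4 = 299^4 = 7992538801
numerator = 0.0138 * 83.0e-6 * 7992538801 = 9.1547e+03
Step 3: Compute denominator: E * t^3 = 170 * 9^3 = 123930
Step 4: w0 = numerator / denominator = 9.1547e+03 / 123930 = 0.0739 um


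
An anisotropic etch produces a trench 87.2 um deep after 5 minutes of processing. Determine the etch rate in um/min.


Step 1: Etch rate = depth / time
Step 2: rate = 87.2 / 5
rate = 17.44 um/min


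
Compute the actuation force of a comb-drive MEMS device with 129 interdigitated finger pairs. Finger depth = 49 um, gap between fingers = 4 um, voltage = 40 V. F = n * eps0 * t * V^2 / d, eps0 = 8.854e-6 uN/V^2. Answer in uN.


Step 1: Parameters: n=129, eps0=8.854e-6 uN/V^2, t=49 um, V=40 V, d=4 um
Step 2: V^2 = 1600
Step 3: F = 129 * 8.854e-6 * 49 * 1600 / 4
F = 22.386 uN


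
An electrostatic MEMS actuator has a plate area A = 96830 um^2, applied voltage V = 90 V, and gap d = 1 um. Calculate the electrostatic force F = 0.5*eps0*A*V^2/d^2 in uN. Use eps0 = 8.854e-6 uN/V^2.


Step 1: Identify parameters.
eps0 = 8.854e-6 uN/V^2, A = 96830 um^2, V = 90 V, d = 1 um
Step 2: Compute V^2 = 90^2 = 8100
Step 3: Compute d^2 = 1^2 = 1
Step 4: F = 0.5 * 8.854e-6 * 96830 * 8100 / 1
F = 3472.198 uN


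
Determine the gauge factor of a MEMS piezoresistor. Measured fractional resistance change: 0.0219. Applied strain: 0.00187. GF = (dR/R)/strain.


Step 1: Identify values.
dR/R = 0.0219, strain = 0.00187
Step 2: GF = (dR/R) / strain = 0.0219 / 0.00187
GF = 11.7


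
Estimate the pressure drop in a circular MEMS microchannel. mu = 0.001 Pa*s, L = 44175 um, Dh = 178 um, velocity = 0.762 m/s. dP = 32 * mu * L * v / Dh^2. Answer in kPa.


Step 1: Convert to SI: L = 44175e-6 m, Dh = 178e-6 m
Step 2: dP = 32 * 0.001 * 44175e-6 * 0.762 / (178e-6)^2
Step 3: dP = 33997.07 Pa
Step 4: Convert to kPa: dP = 34.0 kPa


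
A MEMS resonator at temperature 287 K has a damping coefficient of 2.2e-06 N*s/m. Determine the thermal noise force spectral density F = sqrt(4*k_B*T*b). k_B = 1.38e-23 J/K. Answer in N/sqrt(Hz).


Step 1: Compute 4 * k_B * T * b
= 4 * 1.38e-23 * 287 * 2.2e-06
= 3.4853e-26 N^2/Hz
Step 2: F_noise = sqrt(3.4853e-26)
F_noise = 1.87e-13 N/sqrt(Hz)


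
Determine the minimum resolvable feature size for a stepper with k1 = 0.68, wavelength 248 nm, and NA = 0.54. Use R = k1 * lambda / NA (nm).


Step 1: Identify values: k1 = 0.68, lambda = 248 nm, NA = 0.54
Step 2: R = k1 * lambda / NA
R = 0.68 * 248 / 0.54
R = 312.3 nm


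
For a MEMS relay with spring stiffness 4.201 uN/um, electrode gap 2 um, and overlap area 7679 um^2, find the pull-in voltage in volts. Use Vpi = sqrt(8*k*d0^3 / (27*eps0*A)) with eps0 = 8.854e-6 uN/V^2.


Step 1: Compute numerator: 8 * k * d0^3 = 8 * 4.201 * 2^3 = 268.864
Step 2: Compute denominator: 27 * eps0 * A = 27 * 8.854e-6 * 7679 = 1.835726
Step 3: Vpi = sqrt(268.864 / 1.835726)
Vpi = 12.1 V


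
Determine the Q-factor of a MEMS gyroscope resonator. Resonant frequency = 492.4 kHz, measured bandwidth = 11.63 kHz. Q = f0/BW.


Step 1: Q = f0 / bandwidth
Step 2: Q = 492.4 / 11.63
Q = 42.3


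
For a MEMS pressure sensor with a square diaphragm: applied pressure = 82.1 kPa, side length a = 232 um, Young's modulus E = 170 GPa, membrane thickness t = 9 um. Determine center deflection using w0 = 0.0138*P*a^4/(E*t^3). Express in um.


Step 1: Convert pressure to compatible units (E is in GPa, so P in GPa).
P = 82.1 kPa = 82.1e-6 GPa
Step 2: Compute numerator: 0.0138 * P * a^4.
a^4 = 232^4 = 2897022976
numerator = 0.0138 * 82.1e-6 * 2897022976 = 3.2823e+03
Step 3: Compute denominator: E * t^3 = 170 * 9^3 = 123930
Step 4: w0 = numerator / denominator = 3.2823e+03 / 123930 = 0.0265 um


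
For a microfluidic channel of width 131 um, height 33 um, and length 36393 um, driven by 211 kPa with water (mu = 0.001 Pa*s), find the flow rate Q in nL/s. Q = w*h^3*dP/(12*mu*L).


Step 1: Convert all dimensions to SI (meters).
w = 131e-6 m, h = 33e-6 m, L = 36393e-6 m, dP = 211e3 Pa
Step 2: Q = w * h^3 * dP / (12 * mu * L)
Q = 131e-6 * (33e-6)^3 * 211e3 / (12 * 0.001 * 36393e-6) = 2.27455513e-09 m^3/s
Step 3: Convert Q from m^3/s to nL/s (1 m^3 = 1e12 nL, so multiply by 1e12).
Q = 2274.555 nL/s


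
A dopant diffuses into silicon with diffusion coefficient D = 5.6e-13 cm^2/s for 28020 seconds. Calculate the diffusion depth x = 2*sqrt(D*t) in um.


Step 1: Compute D*t = 5.6e-13 * 28020 = 1.56912e-08 cm^2
Step 2: sqrt(D*t) = 1.25265e-04 cm
Step 3: x = 2 * 1.25265e-04 cm = 2.5053e-04 cm
Step 4: Convert to um (1 cm = 1e4 um): x = 2.505 um


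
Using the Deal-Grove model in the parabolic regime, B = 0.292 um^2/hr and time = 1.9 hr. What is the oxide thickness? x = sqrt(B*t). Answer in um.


Step 1: Compute B*t = 0.292 * 1.9 = 0.5548
Step 2: x = sqrt(0.5548)
x = 0.745 um


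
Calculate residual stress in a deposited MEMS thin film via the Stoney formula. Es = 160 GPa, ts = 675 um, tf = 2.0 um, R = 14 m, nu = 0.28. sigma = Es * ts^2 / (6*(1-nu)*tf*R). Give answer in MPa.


Step 1: Compute numerator: Es * ts^2 = 160 * 675^2 = 72900000 (GPa*um^2)
Step 2: Compute denominator (R in um): 6*(1-nu)*tf*R = 6*0.72*2.0*14e6 = 120960000.0 (um^2)
Step 3: sigma (GPa) = 72900000 / 120960000.0 = 6.02679e-01 GPa
Step 4: Convert to MPa (x1000): sigma = 602.7 MPa


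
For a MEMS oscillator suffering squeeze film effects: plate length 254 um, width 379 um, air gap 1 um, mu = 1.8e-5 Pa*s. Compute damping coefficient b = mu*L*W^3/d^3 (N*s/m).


Step 1: Convert to SI.
L = 254e-6 m, W = 379e-6 m, d = 1e-6 m
Step 2: W^3 = (379e-6)^3 = 5.44e-11 m^3
Step 3: d^3 = (1e-6)^3 = 1.00e-18 m^3
Step 4: b = 1.8e-5 * 254e-6 * 5.44e-11 / 1.00e-18
b = 2.49e-01 N*s/m


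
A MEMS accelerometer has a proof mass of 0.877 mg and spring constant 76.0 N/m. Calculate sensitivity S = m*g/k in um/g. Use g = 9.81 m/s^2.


Step 1: Convert mass: m = 0.877 mg = 8.77e-07 kg
Step 2: S = m * g / k = 8.77e-07 * 9.81 / 76.0
Step 3: S = 1.13e-07 m/g
Step 4: Convert to um/g: S = 0.113 um/g


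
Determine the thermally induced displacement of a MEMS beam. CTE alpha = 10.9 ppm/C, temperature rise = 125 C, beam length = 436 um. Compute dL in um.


Step 1: Convert CTE: alpha = 10.9 ppm/C = 10.9e-6 /C
Step 2: dL = 10.9e-6 * 125 * 436
dL = 0.5941 um


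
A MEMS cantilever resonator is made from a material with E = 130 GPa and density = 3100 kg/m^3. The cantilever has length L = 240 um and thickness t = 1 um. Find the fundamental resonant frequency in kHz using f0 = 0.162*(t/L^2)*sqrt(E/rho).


Step 1: Convert units to SI.
t_SI = 1e-6 m, L_SI = 240e-6 m
Step 2: Calculate sqrt(E/rho).
sqrt(130e9 / 3100) = 6475.76 m/s
Step 3: Compute f0.
f0 = 0.162 * 1e-6 / (240e-6)^2 * 6475.76 = 18213.1 Hz = 18.21 kHz


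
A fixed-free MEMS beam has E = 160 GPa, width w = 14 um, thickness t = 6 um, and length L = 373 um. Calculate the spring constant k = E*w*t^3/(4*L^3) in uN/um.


Step 1: Convert E to consistent units (1 GPa = 1000 uN/um^2).
E = 160 GPa = 160000 uN/um^2
Step 2: Compute t^3 = 6^3 = 216
Step 3: Compute L^3 = 373^3 = 51895117
Step 4: k = 160000 * 14 * 216 / (4 * 51895117)
k = 2.3309 uN/um


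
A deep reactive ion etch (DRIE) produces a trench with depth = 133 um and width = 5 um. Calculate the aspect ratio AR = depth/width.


Step 1: AR = depth / width
Step 2: AR = 133 / 5
AR = 26.6


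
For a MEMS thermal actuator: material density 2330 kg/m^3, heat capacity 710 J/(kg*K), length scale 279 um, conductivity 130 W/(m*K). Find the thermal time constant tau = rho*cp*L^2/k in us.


Step 1: Convert L to m: L = 279e-6 m
Step 2: L^2 = (279e-6)^2 = 7.7841e-08 m^2
Step 3: tau = 2330 * 710 * 7.7841e-08 / 130 = 9.9055666e-04 s
Step 4: Convert to microseconds (multiply by 1e6).
tau = 990.557 us


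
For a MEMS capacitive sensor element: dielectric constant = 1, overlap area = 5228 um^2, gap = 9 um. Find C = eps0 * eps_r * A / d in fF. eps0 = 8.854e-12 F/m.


Step 1: Convert area to m^2: A = 5228e-12 m^2
Step 2: Convert gap to m: d = 9e-6 m
Step 3: C = eps0 * eps_r * A / d
C = 8.854e-12 * 1 * 5228e-12 / 9e-6
Step 4: Convert to fF (multiply by 1e15).
C = 5.14 fF


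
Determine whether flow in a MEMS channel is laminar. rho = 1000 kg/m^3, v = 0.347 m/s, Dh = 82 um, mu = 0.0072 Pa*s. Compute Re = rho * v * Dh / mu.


Step 1: Convert Dh to meters: Dh = 82e-6 m
Step 2: Re = rho * v * Dh / mu
Re = 1000 * 0.347 * 82e-6 / 0.0072
Re = 3.952
Since Re = 3.952 is below ~2300, the flow is laminar.


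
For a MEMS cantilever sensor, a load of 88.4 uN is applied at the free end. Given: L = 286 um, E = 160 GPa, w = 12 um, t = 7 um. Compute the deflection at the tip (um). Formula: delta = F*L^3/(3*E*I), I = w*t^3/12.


Step 1: Calculate the second moment of area.
I = w * t^3 / 12 = 12 * 7^3 / 12 = 343.0 um^4
Step 2: Convert E to consistent units (1 GPa = 1000 uN/um^2).
E = 160 GPa = 160000 uN/um^2
Step 3: Calculate tip deflection.
delta = F * L^3 / (3 * E * I)
delta = 88.4 * 286^3 / (3 * 160000 * 343.0)
delta = 12.5607 um


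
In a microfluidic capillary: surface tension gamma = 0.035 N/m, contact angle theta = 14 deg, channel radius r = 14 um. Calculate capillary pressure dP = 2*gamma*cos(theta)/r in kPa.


Step 1: cos(14 deg) = 0.9703
Step 2: Convert r to m: r = 14e-6 m
Step 3: dP = 2 * 0.035 * 0.9703 / 14e-6 = 4851.5 Pa
Step 4: Convert Pa to kPa (divide by 1000).
dP = 4.85 kPa


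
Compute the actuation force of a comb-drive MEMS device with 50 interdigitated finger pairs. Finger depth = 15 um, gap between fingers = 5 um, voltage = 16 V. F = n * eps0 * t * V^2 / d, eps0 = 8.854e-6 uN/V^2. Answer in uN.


Step 1: Parameters: n=50, eps0=8.854e-6 uN/V^2, t=15 um, V=16 V, d=5 um
Step 2: V^2 = 256
Step 3: F = 50 * 8.854e-6 * 15 * 256 / 5
F = 0.34 uN


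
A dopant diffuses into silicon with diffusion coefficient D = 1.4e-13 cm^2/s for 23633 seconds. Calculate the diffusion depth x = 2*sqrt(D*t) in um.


Step 1: Compute D*t = 1.4e-13 * 23633 = 3.30862e-09 cm^2
Step 2: sqrt(D*t) = 5.7521e-05 cm
Step 3: x = 2 * 5.7521e-05 cm = 1.15042e-04 cm
Step 4: Convert to um (1 cm = 1e4 um): x = 1.15 um


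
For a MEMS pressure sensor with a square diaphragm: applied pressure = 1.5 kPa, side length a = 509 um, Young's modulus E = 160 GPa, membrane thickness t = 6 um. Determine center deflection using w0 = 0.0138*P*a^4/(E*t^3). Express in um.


Step 1: Convert pressure to compatible units (E is in GPa, so P in GPa).
P = 1.5 kPa = 1.5e-6 GPa
Step 2: Compute numerator: 0.0138 * P * a^4.
a^4 = 509^4 = 67122964561
numerator = 0.0138 * 1.5e-6 * 67122964561 = 1.3894e+03
Step 3: Compute denominator: E * t^3 = 160 * 6^3 = 34560
Step 4: w0 = numerator / denominator = 1.3894e+03 / 34560 = 0.0402 um


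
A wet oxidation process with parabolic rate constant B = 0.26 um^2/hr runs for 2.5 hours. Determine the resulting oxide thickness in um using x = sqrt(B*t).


Step 1: Compute B*t = 0.26 * 2.5 = 0.65
Step 2: x = sqrt(0.65)
x = 0.806 um


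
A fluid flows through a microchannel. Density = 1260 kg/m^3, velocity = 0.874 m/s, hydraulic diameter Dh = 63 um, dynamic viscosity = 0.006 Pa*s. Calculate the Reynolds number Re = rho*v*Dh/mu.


Step 1: Convert Dh to meters: Dh = 63e-6 m
Step 2: Re = rho * v * Dh / mu
Re = 1260 * 0.874 * 63e-6 / 0.006
Re = 11.563


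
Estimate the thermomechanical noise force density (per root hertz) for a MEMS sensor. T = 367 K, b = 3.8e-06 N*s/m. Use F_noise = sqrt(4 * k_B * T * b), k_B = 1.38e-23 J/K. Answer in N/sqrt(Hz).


Step 1: Compute 4 * k_B * T * b
= 4 * 1.38e-23 * 367 * 3.8e-06
= 7.6982e-26 N^2/Hz
Step 2: F_noise = sqrt(7.6982e-26)
F_noise = 2.77e-13 N/sqrt(Hz)


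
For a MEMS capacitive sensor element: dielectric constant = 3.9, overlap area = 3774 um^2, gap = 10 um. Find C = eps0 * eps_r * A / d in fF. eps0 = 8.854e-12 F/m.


Step 1: Convert area to m^2: A = 3774e-12 m^2
Step 2: Convert gap to m: d = 10e-6 m
Step 3: C = eps0 * eps_r * A / d
C = 8.854e-12 * 3.9 * 3774e-12 / 10e-6
Step 4: Convert to fF (multiply by 1e15).
C = 13.03 fF


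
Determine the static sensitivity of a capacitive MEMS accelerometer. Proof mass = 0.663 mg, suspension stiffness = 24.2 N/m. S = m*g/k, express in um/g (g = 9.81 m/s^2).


Step 1: Convert mass: m = 0.663 mg = 6.63e-07 kg
Step 2: S = m * g / k = 6.63e-07 * 9.81 / 24.2
Step 3: S = 2.69e-07 m/g
Step 4: Convert to um/g: S = 0.269 um/g


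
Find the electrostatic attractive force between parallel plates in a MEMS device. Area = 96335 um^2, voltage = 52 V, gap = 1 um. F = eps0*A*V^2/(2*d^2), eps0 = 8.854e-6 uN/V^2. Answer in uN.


Step 1: Identify parameters.
eps0 = 8.854e-6 uN/V^2, A = 96335 um^2, V = 52 V, d = 1 um
Step 2: Compute V^2 = 52^2 = 2704
Step 3: Compute d^2 = 1^2 = 1
Step 4: F = 0.5 * 8.854e-6 * 96335 * 2704 / 1
F = 1153.189 uN


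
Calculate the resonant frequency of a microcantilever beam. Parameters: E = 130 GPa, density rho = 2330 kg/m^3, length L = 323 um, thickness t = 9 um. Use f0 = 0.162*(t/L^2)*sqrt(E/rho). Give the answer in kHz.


Step 1: Convert units to SI.
t_SI = 9e-6 m, L_SI = 323e-6 m
Step 2: Calculate sqrt(E/rho).
sqrt(130e9 / 2330) = 7469.54 m/s
Step 3: Compute f0.
f0 = 0.162 * 9e-6 / (323e-6)^2 * 7469.54 = 104387.0 Hz = 104.39 kHz


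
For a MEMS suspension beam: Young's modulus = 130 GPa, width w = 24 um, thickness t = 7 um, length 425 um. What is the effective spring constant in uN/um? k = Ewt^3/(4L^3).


Step 1: Convert E to consistent units (1 GPa = 1000 uN/um^2).
E = 130 GPa = 130000 uN/um^2
Step 2: Compute t^3 = 7^3 = 343
Step 3: Compute L^3 = 425^3 = 76765625
Step 4: k = 130000 * 24 * 343 / (4 * 76765625)
k = 3.4852 uN/um


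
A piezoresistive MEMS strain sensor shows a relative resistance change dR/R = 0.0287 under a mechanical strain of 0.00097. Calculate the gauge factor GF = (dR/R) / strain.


Step 1: Identify values.
dR/R = 0.0287, strain = 0.00097
Step 2: GF = (dR/R) / strain = 0.0287 / 0.00097
GF = 29.6


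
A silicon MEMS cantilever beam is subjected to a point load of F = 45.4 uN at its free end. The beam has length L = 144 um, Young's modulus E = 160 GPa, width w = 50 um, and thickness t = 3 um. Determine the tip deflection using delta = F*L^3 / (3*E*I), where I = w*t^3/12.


Step 1: Calculate the second moment of area.
I = w * t^3 / 12 = 50 * 3^3 / 12 = 112.5 um^4
Step 2: Convert E to consistent units (1 GPa = 1000 uN/um^2).
E = 160 GPa = 160000 uN/um^2
Step 3: Calculate tip deflection.
delta = F * L^3 / (3 * E * I)
delta = 45.4 * 144^3 / (3 * 160000 * 112.5)
delta = 2.5104 um


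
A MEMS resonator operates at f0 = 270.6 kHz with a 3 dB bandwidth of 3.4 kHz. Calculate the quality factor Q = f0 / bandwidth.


Step 1: Q = f0 / bandwidth
Step 2: Q = 270.6 / 3.4
Q = 79.6


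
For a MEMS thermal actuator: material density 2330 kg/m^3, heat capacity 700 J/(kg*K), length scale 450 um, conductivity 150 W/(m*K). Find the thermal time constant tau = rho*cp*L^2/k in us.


Step 1: Convert L to m: L = 450e-6 m
Step 2: L^2 = (450e-6)^2 = 2.025e-07 m^2
Step 3: tau = 2330 * 700 * 2.025e-07 / 150 = 2.20185e-03 s
Step 4: Convert to microseconds (multiply by 1e6).
tau = 2201.85 us


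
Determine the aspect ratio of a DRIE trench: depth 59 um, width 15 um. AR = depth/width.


Step 1: AR = depth / width
Step 2: AR = 59 / 15
AR = 3.9


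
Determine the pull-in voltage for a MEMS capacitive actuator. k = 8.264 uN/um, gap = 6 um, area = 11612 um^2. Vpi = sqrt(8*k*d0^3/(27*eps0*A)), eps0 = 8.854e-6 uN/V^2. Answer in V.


Step 1: Compute numerator: 8 * k * d0^3 = 8 * 8.264 * 6^3 = 14280.192
Step 2: Compute denominator: 27 * eps0 * A = 27 * 8.854e-6 * 11612 = 2.775941
Step 3: Vpi = sqrt(14280.192 / 2.775941)
Vpi = 71.72 V


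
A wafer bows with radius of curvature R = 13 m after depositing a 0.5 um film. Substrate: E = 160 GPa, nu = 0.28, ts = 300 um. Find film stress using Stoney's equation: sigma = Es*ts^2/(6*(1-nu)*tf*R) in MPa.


Step 1: Compute numerator: Es * ts^2 = 160 * 300^2 = 14400000 (GPa*um^2)
Step 2: Compute denominator (R in um): 6*(1-nu)*tf*R = 6*0.72*0.5*13e6 = 28080000.0 (um^2)
Step 3: sigma (GPa) = 14400000 / 28080000.0 = 5.12821e-01 GPa
Step 4: Convert to MPa (x1000): sigma = 512.8 MPa


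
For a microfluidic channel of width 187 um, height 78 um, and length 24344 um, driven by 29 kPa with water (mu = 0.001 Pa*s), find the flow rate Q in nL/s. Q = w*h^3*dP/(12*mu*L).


Step 1: Convert all dimensions to SI (meters).
w = 187e-6 m, h = 78e-6 m, L = 24344e-6 m, dP = 29e3 Pa
Step 2: Q = w * h^3 * dP / (12 * mu * L)
Q = 187e-6 * (78e-6)^3 * 29e3 / (12 * 0.001 * 24344e-6) = 8.80947905e-09 m^3/s
Step 3: Convert Q from m^3/s to nL/s (1 m^3 = 1e12 nL, so multiply by 1e12).
Q = 8809.479 nL/s


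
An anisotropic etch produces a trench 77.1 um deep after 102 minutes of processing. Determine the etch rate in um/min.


Step 1: Etch rate = depth / time
Step 2: rate = 77.1 / 102
rate = 0.756 um/min


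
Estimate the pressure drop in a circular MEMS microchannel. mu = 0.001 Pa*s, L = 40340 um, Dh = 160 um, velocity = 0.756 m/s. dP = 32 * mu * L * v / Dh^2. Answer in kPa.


Step 1: Convert to SI: L = 40340e-6 m, Dh = 160e-6 m
Step 2: dP = 32 * 0.001 * 40340e-6 * 0.756 / (160e-6)^2
Step 3: dP = 38121.30 Pa
Step 4: Convert to kPa: dP = 38.12 kPa


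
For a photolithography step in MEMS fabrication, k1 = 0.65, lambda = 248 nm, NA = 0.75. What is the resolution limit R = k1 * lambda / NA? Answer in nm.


Step 1: Identify values: k1 = 0.65, lambda = 248 nm, NA = 0.75
Step 2: R = k1 * lambda / NA
R = 0.65 * 248 / 0.75
R = 214.9 nm


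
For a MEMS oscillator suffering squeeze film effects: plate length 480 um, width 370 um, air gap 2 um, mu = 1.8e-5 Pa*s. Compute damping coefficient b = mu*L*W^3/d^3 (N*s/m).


Step 1: Convert to SI.
L = 480e-6 m, W = 370e-6 m, d = 2e-6 m
Step 2: W^3 = (370e-6)^3 = 5.07e-11 m^3
Step 3: d^3 = (2e-6)^3 = 8.00e-18 m^3
Step 4: b = 1.8e-5 * 480e-6 * 5.07e-11 / 8.00e-18
b = 5.47e-02 N*s/m


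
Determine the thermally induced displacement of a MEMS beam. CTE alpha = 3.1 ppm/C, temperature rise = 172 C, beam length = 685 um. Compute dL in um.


Step 1: Convert CTE: alpha = 3.1 ppm/C = 3.1e-6 /C
Step 2: dL = 3.1e-6 * 172 * 685
dL = 0.3652 um


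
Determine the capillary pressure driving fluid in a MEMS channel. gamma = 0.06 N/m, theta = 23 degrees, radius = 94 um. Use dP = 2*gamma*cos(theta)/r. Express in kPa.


Step 1: cos(23 deg) = 0.9205
Step 2: Convert r to m: r = 94e-6 m
Step 3: dP = 2 * 0.06 * 0.9205 / 94e-6 = 1175.1 Pa
Step 4: Convert Pa to kPa (divide by 1000).
dP = 1.18 kPa


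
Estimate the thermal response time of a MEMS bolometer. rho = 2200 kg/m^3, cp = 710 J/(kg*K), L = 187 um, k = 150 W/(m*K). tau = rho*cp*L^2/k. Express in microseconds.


Step 1: Convert L to m: L = 187e-6 m
Step 2: L^2 = (187e-6)^2 = 3.4969e-08 m^2
Step 3: tau = 2200 * 710 * 3.4969e-08 / 150 = 3.6414385e-04 s
Step 4: Convert to microseconds (multiply by 1e6).
tau = 364.144 us


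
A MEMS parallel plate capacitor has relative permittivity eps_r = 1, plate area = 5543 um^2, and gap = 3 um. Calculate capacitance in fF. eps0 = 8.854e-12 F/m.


Step 1: Convert area to m^2: A = 5543e-12 m^2
Step 2: Convert gap to m: d = 3e-6 m
Step 3: C = eps0 * eps_r * A / d
C = 8.854e-12 * 1 * 5543e-12 / 3e-6
Step 4: Convert to fF (multiply by 1e15).
C = 16.36 fF


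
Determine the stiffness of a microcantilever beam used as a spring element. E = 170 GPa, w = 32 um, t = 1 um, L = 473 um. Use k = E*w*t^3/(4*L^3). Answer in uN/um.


Step 1: Convert E to consistent units (1 GPa = 1000 uN/um^2).
E = 170 GPa = 170000 uN/um^2
Step 2: Compute t^3 = 1^3 = 1
Step 3: Compute L^3 = 473^3 = 105823817
Step 4: k = 170000 * 32 * 1 / (4 * 105823817)
k = 0.0129 uN/um


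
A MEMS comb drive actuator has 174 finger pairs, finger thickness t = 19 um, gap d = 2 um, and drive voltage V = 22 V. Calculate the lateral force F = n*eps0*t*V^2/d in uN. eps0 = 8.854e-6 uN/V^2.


Step 1: Parameters: n=174, eps0=8.854e-6 uN/V^2, t=19 um, V=22 V, d=2 um
Step 2: V^2 = 484
Step 3: F = 174 * 8.854e-6 * 19 * 484 / 2
F = 7.084 uN


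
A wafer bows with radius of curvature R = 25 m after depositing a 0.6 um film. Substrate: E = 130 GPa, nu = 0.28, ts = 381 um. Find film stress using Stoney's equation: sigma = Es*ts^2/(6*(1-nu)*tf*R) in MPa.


Step 1: Compute numerator: Es * ts^2 = 130 * 381^2 = 18870930 (GPa*um^2)
Step 2: Compute denominator (R in um): 6*(1-nu)*tf*R = 6*0.72*0.6*25e6 = 64800000.0 (um^2)
Step 3: sigma (GPa) = 18870930 / 64800000.0 = 2.91218e-01 GPa
Step 4: Convert to MPa (x1000): sigma = 291.2 MPa


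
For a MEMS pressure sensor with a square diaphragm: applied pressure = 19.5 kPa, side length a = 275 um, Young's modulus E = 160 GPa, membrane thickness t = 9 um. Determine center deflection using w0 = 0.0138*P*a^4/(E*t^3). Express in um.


Step 1: Convert pressure to compatible units (E is in GPa, so P in GPa).
P = 19.5 kPa = 19.5e-6 GPa
Step 2: Compute numerator: 0.0138 * P * a^4.
a^4 = 275^4 = 5719140625
numerator = 0.0138 * 19.5e-6 * 5719140625 = 1.539e+03
Step 3: Compute denominator: E * t^3 = 160 * 9^3 = 116640
Step 4: w0 = numerator / denominator = 1.539e+03 / 116640 = 0.0132 um


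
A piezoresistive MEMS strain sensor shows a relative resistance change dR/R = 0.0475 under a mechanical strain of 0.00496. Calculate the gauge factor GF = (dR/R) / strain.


Step 1: Identify values.
dR/R = 0.0475, strain = 0.00496
Step 2: GF = (dR/R) / strain = 0.0475 / 0.00496
GF = 9.6


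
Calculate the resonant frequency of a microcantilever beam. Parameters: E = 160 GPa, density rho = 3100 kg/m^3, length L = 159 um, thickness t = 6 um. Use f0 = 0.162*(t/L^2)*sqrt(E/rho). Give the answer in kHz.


Step 1: Convert units to SI.
t_SI = 6e-6 m, L_SI = 159e-6 m
Step 2: Calculate sqrt(E/rho).
sqrt(160e9 / 3100) = 7184.21 m/s
Step 3: Compute f0.
f0 = 0.162 * 6e-6 / (159e-6)^2 * 7184.21 = 276217.4 Hz = 276.22 kHz


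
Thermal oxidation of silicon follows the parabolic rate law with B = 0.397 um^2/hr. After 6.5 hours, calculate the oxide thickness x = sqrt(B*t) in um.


Step 1: Compute B*t = 0.397 * 6.5 = 2.5805
Step 2: x = sqrt(2.5805)
x = 1.606 um


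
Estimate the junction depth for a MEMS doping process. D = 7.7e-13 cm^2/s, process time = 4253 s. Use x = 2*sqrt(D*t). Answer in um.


Step 1: Compute D*t = 7.7e-13 * 4253 = 3.27481e-09 cm^2
Step 2: sqrt(D*t) = 5.7226e-05 cm
Step 3: x = 2 * 5.7226e-05 cm = 1.14452e-04 cm
Step 4: Convert to um (1 cm = 1e4 um): x = 1.145 um


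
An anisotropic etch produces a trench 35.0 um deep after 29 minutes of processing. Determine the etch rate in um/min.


Step 1: Etch rate = depth / time
Step 2: rate = 35.0 / 29
rate = 1.207 um/min


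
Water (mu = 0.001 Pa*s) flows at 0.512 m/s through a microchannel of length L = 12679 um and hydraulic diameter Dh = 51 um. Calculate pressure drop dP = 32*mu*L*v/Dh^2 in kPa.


Step 1: Convert to SI: L = 12679e-6 m, Dh = 51e-6 m
Step 2: dP = 32 * 0.001 * 12679e-6 * 0.512 / (51e-6)^2
Step 3: dP = 79866.49 Pa
Step 4: Convert to kPa: dP = 79.87 kPa


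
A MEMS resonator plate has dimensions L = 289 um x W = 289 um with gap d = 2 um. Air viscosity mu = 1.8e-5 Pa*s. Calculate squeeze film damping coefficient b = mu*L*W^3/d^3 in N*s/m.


Step 1: Convert to SI.
L = 289e-6 m, W = 289e-6 m, d = 2e-6 m
Step 2: W^3 = (289e-6)^3 = 2.41e-11 m^3
Step 3: d^3 = (2e-6)^3 = 8.00e-18 m^3
Step 4: b = 1.8e-5 * 289e-6 * 2.41e-11 / 8.00e-18
b = 1.57e-02 N*s/m


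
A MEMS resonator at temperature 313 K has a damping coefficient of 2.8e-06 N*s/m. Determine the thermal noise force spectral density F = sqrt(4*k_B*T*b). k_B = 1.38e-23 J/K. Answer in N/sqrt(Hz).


Step 1: Compute 4 * k_B * T * b
= 4 * 1.38e-23 * 313 * 2.8e-06
= 4.8377e-26 N^2/Hz
Step 2: F_noise = sqrt(4.8377e-26)
F_noise = 2.20e-13 N/sqrt(Hz)


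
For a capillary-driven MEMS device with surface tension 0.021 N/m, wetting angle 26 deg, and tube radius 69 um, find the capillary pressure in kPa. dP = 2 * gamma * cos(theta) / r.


Step 1: cos(26 deg) = 0.8988
Step 2: Convert r to m: r = 69e-6 m
Step 3: dP = 2 * 0.021 * 0.8988 / 69e-6 = 547.1 Pa
Step 4: Convert Pa to kPa (divide by 1000).
dP = 0.55 kPa


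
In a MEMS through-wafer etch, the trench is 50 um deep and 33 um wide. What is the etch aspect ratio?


Step 1: AR = depth / width
Step 2: AR = 50 / 33
AR = 1.5


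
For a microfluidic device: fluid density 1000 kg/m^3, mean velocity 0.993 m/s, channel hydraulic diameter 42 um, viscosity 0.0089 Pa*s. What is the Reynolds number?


Step 1: Convert Dh to meters: Dh = 42e-6 m
Step 2: Re = rho * v * Dh / mu
Re = 1000 * 0.993 * 42e-6 / 0.0089
Re = 4.686


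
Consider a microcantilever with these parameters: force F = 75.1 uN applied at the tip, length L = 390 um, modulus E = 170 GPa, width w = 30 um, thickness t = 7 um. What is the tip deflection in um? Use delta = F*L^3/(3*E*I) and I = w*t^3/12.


Step 1: Calculate the second moment of area.
I = w * t^3 / 12 = 30 * 7^3 / 12 = 857.5 um^4
Step 2: Convert E to consistent units (1 GPa = 1000 uN/um^2).
E = 170 GPa = 170000 uN/um^2
Step 3: Calculate tip deflection.
delta = F * L^3 / (3 * E * I)
delta = 75.1 * 390^3 / (3 * 170000 * 857.5)
delta = 10.1866 um


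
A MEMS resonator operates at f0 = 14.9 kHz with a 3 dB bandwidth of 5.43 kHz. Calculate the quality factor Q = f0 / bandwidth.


Step 1: Q = f0 / bandwidth
Step 2: Q = 14.9 / 5.43
Q = 2.7


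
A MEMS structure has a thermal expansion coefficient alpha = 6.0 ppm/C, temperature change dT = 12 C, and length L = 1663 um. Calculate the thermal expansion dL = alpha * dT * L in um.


Step 1: Convert CTE: alpha = 6.0 ppm/C = 6.0e-6 /C
Step 2: dL = 6.0e-6 * 12 * 1663
dL = 0.1197 um


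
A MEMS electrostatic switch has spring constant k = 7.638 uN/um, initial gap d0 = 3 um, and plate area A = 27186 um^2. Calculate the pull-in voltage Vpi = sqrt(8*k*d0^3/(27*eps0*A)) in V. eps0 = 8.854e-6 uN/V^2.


Step 1: Compute numerator: 8 * k * d0^3 = 8 * 7.638 * 3^3 = 1649.808
Step 2: Compute denominator: 27 * eps0 * A = 27 * 8.854e-6 * 27186 = 6.499031
Step 3: Vpi = sqrt(1649.808 / 6.499031)
Vpi = 15.93 V


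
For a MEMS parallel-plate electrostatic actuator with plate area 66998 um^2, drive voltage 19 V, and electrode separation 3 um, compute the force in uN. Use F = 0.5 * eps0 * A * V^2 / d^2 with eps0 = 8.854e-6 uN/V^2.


Step 1: Identify parameters.
eps0 = 8.854e-6 uN/V^2, A = 66998 um^2, V = 19 V, d = 3 um
Step 2: Compute V^2 = 19^2 = 361
Step 3: Compute d^2 = 3^2 = 9
Step 4: F = 0.5 * 8.854e-6 * 66998 * 361 / 9
F = 11.897 uN


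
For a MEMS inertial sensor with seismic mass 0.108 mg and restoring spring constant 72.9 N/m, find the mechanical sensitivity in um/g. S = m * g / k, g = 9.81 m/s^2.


Step 1: Convert mass: m = 0.108 mg = 1.08e-07 kg
Step 2: S = m * g / k = 1.08e-07 * 9.81 / 72.9
Step 3: S = 1.45e-08 m/g
Step 4: Convert to um/g: S = 0.015 um/g


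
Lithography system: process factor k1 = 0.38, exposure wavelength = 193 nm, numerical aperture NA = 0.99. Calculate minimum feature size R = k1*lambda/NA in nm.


Step 1: Identify values: k1 = 0.38, lambda = 193 nm, NA = 0.99
Step 2: R = k1 * lambda / NA
R = 0.38 * 193 / 0.99
R = 74.1 nm


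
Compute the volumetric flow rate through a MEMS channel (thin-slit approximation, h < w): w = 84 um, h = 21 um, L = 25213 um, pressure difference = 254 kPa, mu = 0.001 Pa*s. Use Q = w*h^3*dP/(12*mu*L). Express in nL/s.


Step 1: Convert all dimensions to SI (meters).
w = 84e-6 m, h = 21e-6 m, L = 25213e-6 m, dP = 254e3 Pa
Step 2: Q = w * h^3 * dP / (12 * mu * L)
Q = 84e-6 * (21e-6)^3 * 254e3 / (12 * 0.001 * 25213e-6) = 6.5307809e-10 m^3/s
Step 3: Convert Q from m^3/s to nL/s (1 m^3 = 1e12 nL, so multiply by 1e12).
Q = 653.078 nL/s


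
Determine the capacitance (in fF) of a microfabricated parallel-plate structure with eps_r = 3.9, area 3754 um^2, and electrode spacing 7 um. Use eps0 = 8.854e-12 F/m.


Step 1: Convert area to m^2: A = 3754e-12 m^2
Step 2: Convert gap to m: d = 7e-6 m
Step 3: C = eps0 * eps_r * A / d
C = 8.854e-12 * 3.9 * 3754e-12 / 7e-6
Step 4: Convert to fF (multiply by 1e15).
C = 18.52 fF


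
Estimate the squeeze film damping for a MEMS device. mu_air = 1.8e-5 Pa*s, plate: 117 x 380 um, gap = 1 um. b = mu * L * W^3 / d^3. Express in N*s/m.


Step 1: Convert to SI.
L = 117e-6 m, W = 380e-6 m, d = 1e-6 m
Step 2: W^3 = (380e-6)^3 = 5.49e-11 m^3
Step 3: d^3 = (1e-6)^3 = 1.00e-18 m^3
Step 4: b = 1.8e-5 * 117e-6 * 5.49e-11 / 1.00e-18
b = 1.16e-01 N*s/m


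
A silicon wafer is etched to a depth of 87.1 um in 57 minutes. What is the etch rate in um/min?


Step 1: Etch rate = depth / time
Step 2: rate = 87.1 / 57
rate = 1.528 um/min


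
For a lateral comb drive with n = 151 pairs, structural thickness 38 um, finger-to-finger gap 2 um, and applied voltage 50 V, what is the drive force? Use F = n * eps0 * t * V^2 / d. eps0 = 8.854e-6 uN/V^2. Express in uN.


Step 1: Parameters: n=151, eps0=8.854e-6 uN/V^2, t=38 um, V=50 V, d=2 um
Step 2: V^2 = 2500
Step 3: F = 151 * 8.854e-6 * 38 * 2500 / 2
F = 63.505 uN


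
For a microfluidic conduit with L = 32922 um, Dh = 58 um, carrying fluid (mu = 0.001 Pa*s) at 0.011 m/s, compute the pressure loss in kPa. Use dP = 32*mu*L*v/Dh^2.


Step 1: Convert to SI: L = 32922e-6 m, Dh = 58e-6 m
Step 2: dP = 32 * 0.001 * 32922e-6 * 0.011 / (58e-6)^2
Step 3: dP = 3444.87 Pa
Step 4: Convert to kPa: dP = 3.44 kPa


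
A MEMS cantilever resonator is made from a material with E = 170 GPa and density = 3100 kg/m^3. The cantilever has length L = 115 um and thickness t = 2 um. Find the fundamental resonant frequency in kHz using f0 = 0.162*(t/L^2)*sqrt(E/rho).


Step 1: Convert units to SI.
t_SI = 2e-6 m, L_SI = 115e-6 m
Step 2: Calculate sqrt(E/rho).
sqrt(170e9 / 3100) = 7405.32 m/s
Step 3: Compute f0.
f0 = 0.162 * 2e-6 / (115e-6)^2 * 7405.32 = 181423.3 Hz = 181.42 kHz


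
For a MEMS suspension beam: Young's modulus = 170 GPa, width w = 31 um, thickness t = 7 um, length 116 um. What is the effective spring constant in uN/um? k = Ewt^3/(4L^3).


Step 1: Convert E to consistent units (1 GPa = 1000 uN/um^2).
E = 170 GPa = 170000 uN/um^2
Step 2: Compute t^3 = 7^3 = 343
Step 3: Compute L^3 = 116^3 = 1560896
Step 4: k = 170000 * 31 * 343 / (4 * 1560896)
k = 289.5148 uN/um


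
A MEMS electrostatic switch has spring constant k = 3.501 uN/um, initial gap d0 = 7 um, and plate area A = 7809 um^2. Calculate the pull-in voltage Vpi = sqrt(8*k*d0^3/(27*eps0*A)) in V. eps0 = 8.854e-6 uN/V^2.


Step 1: Compute numerator: 8 * k * d0^3 = 8 * 3.501 * 7^3 = 9606.744
Step 2: Compute denominator: 27 * eps0 * A = 27 * 8.854e-6 * 7809 = 1.866804
Step 3: Vpi = sqrt(9606.744 / 1.866804)
Vpi = 71.74 V


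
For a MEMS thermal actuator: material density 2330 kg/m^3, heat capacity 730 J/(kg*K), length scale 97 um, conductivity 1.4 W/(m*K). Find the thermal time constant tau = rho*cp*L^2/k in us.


Step 1: Convert L to m: L = 97e-6 m
Step 2: L^2 = (97e-6)^2 = 9.409e-09 m^2
Step 3: tau = 2330 * 730 * 9.409e-09 / 1.4 = 1.143126293e-02 s
Step 4: Convert to microseconds (multiply by 1e6).
tau = 11431.263 us


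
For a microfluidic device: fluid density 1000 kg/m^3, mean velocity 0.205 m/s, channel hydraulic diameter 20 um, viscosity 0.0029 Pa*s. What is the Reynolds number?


Step 1: Convert Dh to meters: Dh = 20e-6 m
Step 2: Re = rho * v * Dh / mu
Re = 1000 * 0.205 * 20e-6 / 0.0029
Re = 1.414


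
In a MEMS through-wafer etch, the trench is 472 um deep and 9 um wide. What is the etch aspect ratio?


Step 1: AR = depth / width
Step 2: AR = 472 / 9
AR = 52.4


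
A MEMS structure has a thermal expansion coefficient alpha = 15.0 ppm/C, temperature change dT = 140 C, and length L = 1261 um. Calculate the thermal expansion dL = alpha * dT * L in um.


Step 1: Convert CTE: alpha = 15.0 ppm/C = 15.0e-6 /C
Step 2: dL = 15.0e-6 * 140 * 1261
dL = 2.6481 um


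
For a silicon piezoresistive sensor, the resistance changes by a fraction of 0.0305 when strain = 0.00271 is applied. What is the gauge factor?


Step 1: Identify values.
dR/R = 0.0305, strain = 0.00271
Step 2: GF = (dR/R) / strain = 0.0305 / 0.00271
GF = 11.3


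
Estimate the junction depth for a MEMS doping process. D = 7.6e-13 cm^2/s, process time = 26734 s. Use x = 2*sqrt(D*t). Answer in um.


Step 1: Compute D*t = 7.6e-13 * 26734 = 2.031784e-08 cm^2
Step 2: sqrt(D*t) = 1.42541e-04 cm
Step 3: x = 2 * 1.42541e-04 cm = 2.85082e-04 cm
Step 4: Convert to um (1 cm = 1e4 um): x = 2.851 um


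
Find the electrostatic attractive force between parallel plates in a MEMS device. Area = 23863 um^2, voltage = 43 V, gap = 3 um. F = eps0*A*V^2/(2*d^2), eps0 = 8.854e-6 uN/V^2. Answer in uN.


Step 1: Identify parameters.
eps0 = 8.854e-6 uN/V^2, A = 23863 um^2, V = 43 V, d = 3 um
Step 2: Compute V^2 = 43^2 = 1849
Step 3: Compute d^2 = 3^2 = 9
Step 4: F = 0.5 * 8.854e-6 * 23863 * 1849 / 9
F = 21.703 uN


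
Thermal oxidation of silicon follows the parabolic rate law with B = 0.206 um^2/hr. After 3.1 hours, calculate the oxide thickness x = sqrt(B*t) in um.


Step 1: Compute B*t = 0.206 * 3.1 = 0.6386
Step 2: x = sqrt(0.6386)
x = 0.799 um


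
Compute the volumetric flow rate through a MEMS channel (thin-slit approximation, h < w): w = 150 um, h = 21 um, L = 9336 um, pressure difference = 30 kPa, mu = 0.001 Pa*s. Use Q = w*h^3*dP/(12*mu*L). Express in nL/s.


Step 1: Convert all dimensions to SI (meters).
w = 150e-6 m, h = 21e-6 m, L = 9336e-6 m, dP = 30e3 Pa
Step 2: Q = w * h^3 * dP / (12 * mu * L)
Q = 150e-6 * (21e-6)^3 * 30e3 / (12 * 0.001 * 9336e-6) = 3.7198747e-10 m^3/s
Step 3: Convert Q from m^3/s to nL/s (1 m^3 = 1e12 nL, so multiply by 1e12).
Q = 371.987 nL/s


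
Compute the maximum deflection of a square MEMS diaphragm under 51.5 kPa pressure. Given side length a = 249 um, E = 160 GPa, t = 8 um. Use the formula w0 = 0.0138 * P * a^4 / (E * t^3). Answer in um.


Step 1: Convert pressure to compatible units (E is in GPa, so P in GPa).
P = 51.5 kPa = 51.5e-6 GPa
Step 2: Compute numerator: 0.0138 * P * a^4.
a^4 = 249^4 = 3844124001
numerator = 0.0138 * 51.5e-6 * 3844124001 = 2.732e+03
Step 3: Compute denominator: E * t^3 = 160 * 8^3 = 81920
Step 4: w0 = numerator / denominator = 2.732e+03 / 81920 = 0.0333 um


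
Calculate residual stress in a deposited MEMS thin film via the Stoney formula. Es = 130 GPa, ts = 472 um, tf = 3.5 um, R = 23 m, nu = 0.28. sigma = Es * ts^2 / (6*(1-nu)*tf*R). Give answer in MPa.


Step 1: Compute numerator: Es * ts^2 = 130 * 472^2 = 28961920 (GPa*um^2)
Step 2: Compute denominator (R in um): 6*(1-nu)*tf*R = 6*0.72*3.5*23e6 = 347760000.0 (um^2)
Step 3: sigma (GPa) = 28961920 / 347760000.0 = 8.3281e-02 GPa
Step 4: Convert to MPa (x1000): sigma = 83.3 MPa


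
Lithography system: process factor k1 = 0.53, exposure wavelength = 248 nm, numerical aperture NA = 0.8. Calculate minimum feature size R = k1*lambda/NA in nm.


Step 1: Identify values: k1 = 0.53, lambda = 248 nm, NA = 0.8
Step 2: R = k1 * lambda / NA
R = 0.53 * 248 / 0.8
R = 164.3 nm
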